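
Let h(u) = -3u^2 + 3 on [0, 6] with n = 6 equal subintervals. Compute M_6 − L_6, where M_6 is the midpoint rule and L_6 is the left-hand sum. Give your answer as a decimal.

M_6 = -196.5.
L_6 = -147.
M_6 − L_6 = -49.5.

-49.5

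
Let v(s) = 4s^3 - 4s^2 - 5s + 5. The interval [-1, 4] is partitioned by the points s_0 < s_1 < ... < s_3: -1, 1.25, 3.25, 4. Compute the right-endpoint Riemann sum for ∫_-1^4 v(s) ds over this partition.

Subinterval widths: 2.25, 2, 0.75.
Right endpoints: 1.25, 3.25, 4.
v(1.25) = 0.3125, v(3.25) = 83.8125, v(4) = 177.
Sum = Σ Δs_i · v(s_i).
Sum = 301.078125.

301.078125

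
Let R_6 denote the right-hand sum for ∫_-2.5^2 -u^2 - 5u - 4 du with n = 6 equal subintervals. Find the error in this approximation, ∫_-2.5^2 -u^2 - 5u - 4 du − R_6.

Exact integral: ∫_-2.5^2 f(u) du = -20.25.
R_6 = -28.265625.
Error = -20.25 − (-28.265625) = 8.015625.

8.015625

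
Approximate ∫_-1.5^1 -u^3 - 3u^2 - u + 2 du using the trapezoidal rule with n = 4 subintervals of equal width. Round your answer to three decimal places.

Δu = (1 − (-1.5))/4 = 0.625.
f(-1.5) = 0.125, f(-0.875) = 639/512, f(-0.25) = 2.078125, f(0.375) = 589/512, f(1) = -3.
T_4 = (Δu/2)·[f(u_0) + 2f(u_1) + 2f(u_2) + 2f(u_3) + f(u_4)].
Sum ≈ 1.899.

1.899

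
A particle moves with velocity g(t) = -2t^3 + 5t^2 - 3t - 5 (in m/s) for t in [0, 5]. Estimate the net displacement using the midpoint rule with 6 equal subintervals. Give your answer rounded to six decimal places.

-163.773148

Δt = (5 − 0)/6 = 5/6.
Midpoints: 5/12, 1.25, 25/12, 35/12, 3.75, 55/12.
g(5/12) = -4775/864, g(1.25) = -4.84375, g(25/12) = -6595/864, g(35/12) = -18005/864, g(3.75) = -51.40625, g(55/12) = -91825/864.
Sum = Δt · [g(5/12) + g(1.25) + g(25/12) + ...].
Sum ≈ -163.773148.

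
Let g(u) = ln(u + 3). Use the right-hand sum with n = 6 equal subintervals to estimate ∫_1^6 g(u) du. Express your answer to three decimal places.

Δu = (6 − 1)/6 = 5/6.
Right endpoints: 11/6, 8/3, 3.5, 13/3, 31/6, 6.
g(11/6) ≈ 1.576, g(8/3) ≈ 1.735, g(3.5) ≈ 1.872, g(13/3) ≈ 1.992, g(31/6) ≈ 2.100, g(6) ≈ 2.197.
Sum = Δu · [g(11/6) + g(8/3) + g(3.5) + ...].
Sum ≈ 9.560.

9.560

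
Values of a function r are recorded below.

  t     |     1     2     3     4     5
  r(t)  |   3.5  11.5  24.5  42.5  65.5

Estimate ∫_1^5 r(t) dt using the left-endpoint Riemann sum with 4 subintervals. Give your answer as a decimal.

82

Δt = 1.
Sum = 1·[3.5 + 11.5 + 24.5 + 42.5] = 82.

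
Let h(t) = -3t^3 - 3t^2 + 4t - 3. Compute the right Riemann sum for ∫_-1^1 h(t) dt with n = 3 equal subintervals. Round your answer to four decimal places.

Δt = (1 − (-1))/3 = 2/3.
Right endpoints: -1/3, 1/3, 1.
h(-1/3) = -41/9, h(1/3) = -19/9, h(1) = -5.
Sum = Δt · [h(-1/3) + h(1/3) + h(1)].
Sum ≈ -7.7778.

-7.7778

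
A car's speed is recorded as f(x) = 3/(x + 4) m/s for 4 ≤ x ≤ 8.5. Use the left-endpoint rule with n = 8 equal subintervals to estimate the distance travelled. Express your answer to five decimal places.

Δx = (8.5 − 4)/8 = 0.5625.
Left endpoints: 4, 4.5625, 5.125, 5.6875, 6.25, 6.8125, 7.375, 7.9375.
f(4) = 0.375, f(4.5625) = 48/137, f(5.125) = 24/73, f(5.6875) = 48/155, f(6.25) = 12/41, f(6.8125) = 48/173, f(7.375) = 24/91, f(7.9375) = 48/191.
Sum = Δx · [f(4) + f(4.5625) + f(5.125) + ...].
Sum ≈ 1.37756.

1.37756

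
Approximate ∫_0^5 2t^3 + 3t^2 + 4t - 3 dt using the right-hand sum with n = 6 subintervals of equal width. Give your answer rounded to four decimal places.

Δt = (5 − 0)/6 = 5/6.
Right endpoints: 5/6, 5/3, 2.5, 10/3, 25/6, 5.
f(5/6) = 193/54, f(5/3) = 574/27, f(2.5) = 57, f(10/3) = 3179/27, f(25/6) = 11363/54, f(5) = 342.
Sum = Δt · [f(5/6) + f(5/3) + f(2.5) + ...].
Sum ≈ 626.6667.

626.6667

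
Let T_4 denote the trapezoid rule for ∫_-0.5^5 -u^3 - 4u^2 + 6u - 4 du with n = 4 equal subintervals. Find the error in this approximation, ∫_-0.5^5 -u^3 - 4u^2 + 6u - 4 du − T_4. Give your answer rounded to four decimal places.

18.6305

Exact integral: ∫_-0.5^5 f(u) du ≈ -270.817708.
T_4 ≈ -289.448242.
Error ≈ -270.817708 − (-289.448242) ≈ 18.6305.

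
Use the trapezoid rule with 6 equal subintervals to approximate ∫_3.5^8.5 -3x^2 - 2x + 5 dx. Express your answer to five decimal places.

-607.98611

Δx = (8.5 − 3.5)/6 = 5/6.
f(3.5) = -38.75, f(13/3) = -60, f(31/6) = -1025/12, f(6) = -115, f(41/6) = -148.75, f(23/3) = -560/3, f(8.5) = -228.75.
T_6 = (Δx/2)·[f(x_0) + 2f(x_1) + ... + 2f(x_{5}) + f(x_6)].
Sum ≈ -607.98611.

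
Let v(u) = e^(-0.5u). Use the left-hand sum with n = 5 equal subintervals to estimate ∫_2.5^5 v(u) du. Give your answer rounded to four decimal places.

Δu = (5 − 2.5)/5 = 0.5.
Left endpoints: 2.5, 3, 3.5, 4, 4.5.
v(2.5) ≈ 0.2865, v(3) ≈ 0.2231, v(3.5) ≈ 0.1738, v(4) ≈ 0.1353, v(4.5) ≈ 0.1054.
Sum = Δu · [v(2.5) + v(3) + v(3.5) + v(4) + v(4.5)].
Sum ≈ 0.4621.

0.4621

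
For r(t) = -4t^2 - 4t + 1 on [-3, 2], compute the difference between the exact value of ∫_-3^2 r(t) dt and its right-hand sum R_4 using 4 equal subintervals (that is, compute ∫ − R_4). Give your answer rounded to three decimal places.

5.208

Exact integral: ∫_-3^2 r(t) dt ≈ -31.66667.
R_4 = -36.875.
Error ≈ -31.66667 − (-36.875) ≈ 5.208.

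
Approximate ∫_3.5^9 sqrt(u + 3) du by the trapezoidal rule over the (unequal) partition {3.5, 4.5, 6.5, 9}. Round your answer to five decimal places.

16.64777

Subinterval widths: 1, 2, 2.5.
f(3.5) ≈ 2.54951, f(4.5) ≈ 2.73861, f(6.5) ≈ 3.08221, f(9) ≈ 3.46410.
On each subinterval the trapezoid contributes (Δu_i/2)·[f(u_{i-1}) + f(u_i)].
Sum ≈ 16.64777.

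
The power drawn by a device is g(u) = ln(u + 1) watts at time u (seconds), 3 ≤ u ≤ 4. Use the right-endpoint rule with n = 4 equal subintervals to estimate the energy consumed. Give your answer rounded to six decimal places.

1.529645

Δu = (4 − 3)/4 = 0.25.
Right endpoints: 3.25, 3.5, 3.75, 4.
g(3.25) ≈ 1.446919, g(3.5) ≈ 1.504077, g(3.75) ≈ 1.558145, g(4) ≈ 1.609438.
Sum = Δu · [g(3.25) + g(3.5) + g(3.75) + g(4)].
Sum ≈ 1.529645.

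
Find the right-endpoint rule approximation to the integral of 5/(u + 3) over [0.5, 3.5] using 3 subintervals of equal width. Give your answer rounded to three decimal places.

2.789

Δu = (3.5 − 0.5)/3 = 1.
Right endpoints: 1.5, 2.5, 3.5.
f(1.5) = 10/9, f(2.5) = 10/11, f(3.5) = 10/13.
Sum = Δu · [f(1.5) + f(2.5) + f(3.5)].
Sum ≈ 2.789.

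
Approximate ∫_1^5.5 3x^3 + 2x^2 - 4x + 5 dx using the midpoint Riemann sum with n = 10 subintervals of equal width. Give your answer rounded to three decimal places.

Δx = (5.5 − 1)/10 = 0.45.
Midpoints: 1.225, 1.675, 2.125, 2.575, 3.025, 3.475, 3.925, 4.375, 4.825, 5.275.
f(1.225) = 551427/64000, f(1.675) = 1152609/64000, f(2.125) = 17571/512, f(2.575) = 3787701/64000, f(3.025) = 6031563/64000, f(3.475) = 9032937/64000, f(3.925) = 12896799/64000, f(4.375) = 141825/512, f(4.825) = 23631891/64000, f(5.275) = 30713073/64000.
Sum = Δx · [f(1.225) + f(1.675) + f(2.125) + ...].
Sum ≈ 757.424.

757.424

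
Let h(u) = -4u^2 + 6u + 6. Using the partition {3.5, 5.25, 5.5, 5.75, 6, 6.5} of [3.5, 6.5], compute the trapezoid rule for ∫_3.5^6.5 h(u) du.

Subinterval widths: 1.75, 0.25, 0.25, 0.25, 0.5.
h(3.5) = -22, h(5.25) = -72.75, h(5.5) = -82, h(5.75) = -91.75, h(6) = -102, h(6.5) = -124.
On each subinterval the trapezoid contributes (Δu_i/2)·[h(u_{i-1}) + h(u_i)].
Sum = -204.6875.

-204.6875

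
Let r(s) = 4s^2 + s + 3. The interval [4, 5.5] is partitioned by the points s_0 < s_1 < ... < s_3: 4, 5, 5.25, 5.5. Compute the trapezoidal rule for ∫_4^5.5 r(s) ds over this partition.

Subinterval widths: 1, 0.25, 0.25.
r(4) = 71, r(5) = 108, r(5.25) = 118.5, r(5.5) = 129.5.
On each subinterval the trapezoid contributes (Δs_i/2)·[r(s_{i-1}) + r(s_i)].
Sum = 148.8125.

148.8125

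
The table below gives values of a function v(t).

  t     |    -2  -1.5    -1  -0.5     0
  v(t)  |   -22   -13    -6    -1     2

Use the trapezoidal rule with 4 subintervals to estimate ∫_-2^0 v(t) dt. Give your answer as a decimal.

Δt = 0.5.
T_4 = (0.5/2)·[(-22) + 2·(-13) + 2·(-6) + 2·(-1) + 2] = -15.

-15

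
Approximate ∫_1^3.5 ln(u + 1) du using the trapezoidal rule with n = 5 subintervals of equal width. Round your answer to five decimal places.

Δu = (3.5 − 1)/5 = 0.5.
f(1) ≈ 0.69315, f(1.5) ≈ 0.91629, f(2) ≈ 1.09861, f(2.5) ≈ 1.25276, f(3) ≈ 1.38629, f(3.5) ≈ 1.50408.
T_5 = (Δu/2)·[f(u_0) + 2f(u_1) + ... + 2f(u_{4}) + f(u_5)].
Sum ≈ 2.87629.

2.87629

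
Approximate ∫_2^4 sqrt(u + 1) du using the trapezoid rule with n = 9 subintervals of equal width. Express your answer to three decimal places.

Δu = (4 − 2)/9 = 2/9.
f(2) ≈ 1.732, f(20/9) ≈ 1.795, f(22/9) ≈ 1.856, f(8/3) ≈ 1.915, f(26/9) ≈ 1.972, f(28/9) ≈ 2.028, f(10/3) ≈ 2.082, f(32/9) ≈ 2.134, f(34/9) ≈ 2.186, f(4) ≈ 2.236.
T_9 = (Δu/2)·[f(u_0) + 2f(u_1) + ... + 2f(u_{8}) + f(u_9)].
Sum ≈ 3.989.

3.989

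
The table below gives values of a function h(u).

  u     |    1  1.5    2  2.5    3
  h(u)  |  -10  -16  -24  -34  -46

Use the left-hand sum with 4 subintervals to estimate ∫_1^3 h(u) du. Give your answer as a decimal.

-42

Δu = 0.5.
Sum = 0.5·[(-10) + (-16) + (-24) + (-34)] = -42.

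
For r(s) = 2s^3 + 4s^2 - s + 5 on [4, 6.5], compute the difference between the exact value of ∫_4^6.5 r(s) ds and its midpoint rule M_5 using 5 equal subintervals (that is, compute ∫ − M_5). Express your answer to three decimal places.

1.849

Exact integral: ∫_4^6.5 r(s) ds ≈ 1044.73958.
M_5 = 1042.890625.
Error ≈ 1044.73958 − 1042.890625 ≈ 1.849.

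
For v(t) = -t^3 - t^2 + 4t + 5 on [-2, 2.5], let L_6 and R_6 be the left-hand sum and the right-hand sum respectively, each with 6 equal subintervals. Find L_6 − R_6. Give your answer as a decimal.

5.90625

L_6 = 15.57421875.
R_6 = 9.66796875.
L_6 − R_6 = 5.90625.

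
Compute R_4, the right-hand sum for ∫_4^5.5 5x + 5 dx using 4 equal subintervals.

44.53125

Δx = (5.5 − 4)/4 = 0.375.
Right endpoints: 4.375, 4.75, 5.125, 5.5.
f(4.375) = 26.875, f(4.75) = 28.75, f(5.125) = 30.625, f(5.5) = 32.5.
Sum = Δx · [f(4.375) + f(4.75) + f(5.125) + f(5.5)].
Sum = 44.53125.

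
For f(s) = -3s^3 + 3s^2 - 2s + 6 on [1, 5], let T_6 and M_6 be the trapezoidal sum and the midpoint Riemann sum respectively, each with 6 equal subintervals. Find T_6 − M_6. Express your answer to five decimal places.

T_6 ≈ -351.1111111.
M_6 ≈ -340.4444444.
T_6 − M_6 ≈ -10.66667.

-10.66667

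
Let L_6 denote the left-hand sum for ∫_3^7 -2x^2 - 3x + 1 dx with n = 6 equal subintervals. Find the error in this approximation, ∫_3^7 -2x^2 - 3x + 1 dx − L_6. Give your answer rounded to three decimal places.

-30.074

Exact integral: ∫_3^7 f(x) dx ≈ -266.66667.
L_6 ≈ -236.59259.
Error ≈ -266.66667 − (-236.59259) ≈ -30.074.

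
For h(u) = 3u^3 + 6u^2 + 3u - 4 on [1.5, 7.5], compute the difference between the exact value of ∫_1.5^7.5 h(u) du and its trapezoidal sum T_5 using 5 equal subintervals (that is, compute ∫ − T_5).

Exact integral: ∫_1.5^7.5 h(u) du = 3263.25.
T_5 = 3330.21.
Error = 3263.25 − 3330.21 = -66.96.

-66.96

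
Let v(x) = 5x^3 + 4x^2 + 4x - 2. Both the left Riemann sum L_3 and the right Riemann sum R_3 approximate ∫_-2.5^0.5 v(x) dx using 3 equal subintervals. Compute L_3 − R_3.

-66.75

L_3 = -84.625.
R_3 = -17.875.
L_3 − R_3 = -66.75.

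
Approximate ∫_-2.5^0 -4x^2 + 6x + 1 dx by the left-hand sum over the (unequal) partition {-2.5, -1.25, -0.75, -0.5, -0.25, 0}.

Subinterval widths: 1.25, 0.5, 0.25, 0.25, 0.25.
Left endpoints: -2.5, -1.25, -0.75, -0.5, -0.25.
f(-2.5) = -39, f(-1.25) = -12.75, f(-0.75) = -5.75, f(-0.5) = -3, f(-0.25) = -0.75.
Sum = Σ Δx_i · f(x_i).
Sum = -57.5.

-57.5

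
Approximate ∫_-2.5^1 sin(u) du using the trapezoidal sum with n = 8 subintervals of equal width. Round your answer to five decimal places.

Δu = (1 − (-2.5))/8 = 0.4375.
f(-2.5) ≈ -0.59847, f(-2.0625) ≈ -0.88153, f(-1.625) ≈ -0.99853, f(-1.1875) ≈ -0.92744, f(-0.75) ≈ -0.68164, f(-0.3125) ≈ -0.30744, f(0.125) ≈ 0.12467, f(0.5625) ≈ 0.53330, f(1) ≈ 0.84147.
T_8 = (Δu/2)·[f(u_0) + 2f(u_1) + ... + 2f(u_{7}) + f(u_8)].
Sum ≈ -1.31998.

-1.31998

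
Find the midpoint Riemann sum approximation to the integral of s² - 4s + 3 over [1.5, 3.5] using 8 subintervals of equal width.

-0.84375

Δs = (3.5 − 1.5)/8 = 0.25.
Midpoints: 1.625, 1.875, 2.125, 2.375, 2.625, 2.875, 3.125, 3.375.
f(1.625) = -0.859375, f(1.875) = -0.984375, f(2.125) = -0.984375, f(2.375) = -0.859375, f(2.625) = -0.609375, f(2.875) = -0.234375, f(3.125) = 0.265625, f(3.375) = 0.890625.
Sum = Δs · [f(1.625) + f(1.875) + f(2.125) + ...].
Sum = -0.84375.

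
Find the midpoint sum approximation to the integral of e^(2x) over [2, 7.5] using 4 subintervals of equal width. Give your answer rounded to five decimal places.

Δx = (7.5 − 2)/4 = 1.375.
Midpoints: 2.6875, 4.0625, 5.4375, 6.8125.
f(2.6875) ≈ 215.93987, f(4.0625) ≈ 3377.86793, f(5.4375) ≈ 52838.74461, f(6.8125) ≈ 826537.03113.
Sum = Δx · [f(2.6875) + f(4.0625) + f(5.4375) + f(6.8125)].
Sum ≈ 1214083.17738.

1214083.17738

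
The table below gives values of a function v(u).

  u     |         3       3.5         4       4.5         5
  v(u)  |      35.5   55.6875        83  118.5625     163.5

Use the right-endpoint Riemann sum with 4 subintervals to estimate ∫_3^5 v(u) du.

210.375

Δu = 0.5.
Sum = 0.5·[55.6875 + 83 + 118.5625 + 163.5] = 210.375.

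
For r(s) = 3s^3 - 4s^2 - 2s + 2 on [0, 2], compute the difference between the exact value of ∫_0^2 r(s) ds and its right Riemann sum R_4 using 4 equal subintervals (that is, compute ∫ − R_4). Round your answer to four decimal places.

-1.4167

Exact integral: ∫_0^2 r(s) ds ≈ 1.333333.
R_4 = 2.75.
Error ≈ 1.333333 − 2.75 ≈ -1.4167.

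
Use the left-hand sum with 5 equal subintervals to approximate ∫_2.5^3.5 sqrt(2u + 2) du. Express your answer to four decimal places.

2.7910

Δu = (3.5 − 2.5)/5 = 0.2.
Left endpoints: 2.5, 2.7, 2.9, 3.1, 3.3.
f(2.5) ≈ 2.6458, f(2.7) ≈ 2.7203, f(2.9) ≈ 2.7928, f(3.1) ≈ 2.8636, f(3.3) ≈ 2.9326.
Sum = Δu · [f(2.5) + f(2.7) + f(2.9) + f(3.1) + f(3.3)].
Sum ≈ 2.7910.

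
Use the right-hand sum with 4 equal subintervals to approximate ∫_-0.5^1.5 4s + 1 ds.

Δs = (1.5 − (-0.5))/4 = 0.5.
Right endpoints: 0, 0.5, 1, 1.5.
f(0) = 1, f(0.5) = 3, f(1) = 5, f(1.5) = 7.
Sum = Δs · [f(0) + f(0.5) + f(1) + f(1.5)].
Sum = 8.

8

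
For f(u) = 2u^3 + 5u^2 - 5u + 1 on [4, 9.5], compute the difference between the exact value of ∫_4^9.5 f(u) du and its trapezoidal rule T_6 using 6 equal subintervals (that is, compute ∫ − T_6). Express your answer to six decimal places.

-35.046586

Exact integral: ∫_4^9.5 f(u) du ≈ 5086.69791667.
T_6 ≈ 5121.74450231.
Error ≈ 5086.69791667 − 5121.74450231 ≈ -35.046586.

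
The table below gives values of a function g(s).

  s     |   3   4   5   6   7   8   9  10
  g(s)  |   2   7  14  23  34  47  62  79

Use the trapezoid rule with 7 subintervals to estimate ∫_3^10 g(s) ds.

227.5

Δs = 1.
T_7 = (1/2)·[2 + 2·7 + 2·14 + 2·23 + 2·34 + 2·47 + 2·62 + 79] = 227.5.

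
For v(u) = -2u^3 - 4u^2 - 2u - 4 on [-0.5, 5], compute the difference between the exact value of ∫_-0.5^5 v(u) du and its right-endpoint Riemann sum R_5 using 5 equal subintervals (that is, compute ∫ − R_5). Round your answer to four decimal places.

Exact integral: ∫_-0.5^5 v(u) du ≈ -526.052083.
R_5 = -743.6.
Error ≈ -526.052083 − (-743.6) ≈ 217.5479.

217.5479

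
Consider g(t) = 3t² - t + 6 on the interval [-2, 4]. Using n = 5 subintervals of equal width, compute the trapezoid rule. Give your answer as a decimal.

106.32

Δt = (4 − (-2))/5 = 1.2.
g(-2) = 20, g(-0.8) = 8.72, g(0.4) = 6.08, g(1.6) = 12.08, g(2.8) = 26.72, g(4) = 50.
T_5 = (Δt/2)·[g(t_0) + 2g(t_1) + ... + 2g(t_{4}) + g(t_5)].
Sum = 106.32.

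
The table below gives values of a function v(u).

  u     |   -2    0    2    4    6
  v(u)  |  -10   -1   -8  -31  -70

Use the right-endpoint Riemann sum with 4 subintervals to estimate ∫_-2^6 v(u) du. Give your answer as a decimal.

Δu = 2.
Sum = 2·[(-1) + (-8) + (-31) + (-70)] = -220.

-220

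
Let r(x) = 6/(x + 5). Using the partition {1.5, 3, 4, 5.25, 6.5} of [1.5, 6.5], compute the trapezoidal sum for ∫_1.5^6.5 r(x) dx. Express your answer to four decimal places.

Subinterval widths: 1.5, 1, 1.25, 1.25.
r(1.5) = 12/13, r(3) = 0.75, r(4) = 2/3, r(5.25) = 24/41, r(6.5) = 12/23.
On each subinterval the trapezoid contributes (Δx_i/2)·[r(x_{i-1}) + r(x_i)].
Sum ≈ 3.4376.

3.4376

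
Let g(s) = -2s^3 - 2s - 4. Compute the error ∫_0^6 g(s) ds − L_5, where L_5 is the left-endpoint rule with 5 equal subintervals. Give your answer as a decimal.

-240.48

Exact integral: ∫_0^6 g(s) ds = -708.
L_5 = -467.52.
Error = -708 − (-467.52) = -240.48.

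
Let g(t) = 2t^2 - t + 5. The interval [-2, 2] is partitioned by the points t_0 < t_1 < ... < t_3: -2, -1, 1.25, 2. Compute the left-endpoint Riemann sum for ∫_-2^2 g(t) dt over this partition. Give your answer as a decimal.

38.15625

Subinterval widths: 1, 2.25, 0.75.
Left endpoints: -2, -1, 1.25.
g(-2) = 15, g(-1) = 8, g(1.25) = 6.875.
Sum = Σ Δt_i · g(t_i).
Sum = 38.15625.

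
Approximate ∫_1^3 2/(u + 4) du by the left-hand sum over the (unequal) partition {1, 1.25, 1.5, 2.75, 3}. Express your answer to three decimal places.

0.724

Subinterval widths: 0.25, 0.25, 1.25, 0.25.
Left endpoints: 1, 1.25, 1.5, 2.75.
f(1) = 0.4, f(1.25) = 8/21, f(1.5) = 4/11, f(2.75) = 8/27.
Sum = Σ Δu_i · f(u_i).
Sum ≈ 0.724.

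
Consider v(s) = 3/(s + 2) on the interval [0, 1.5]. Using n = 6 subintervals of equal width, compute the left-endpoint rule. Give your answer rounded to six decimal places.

1.761830

Δs = (1.5 − 0)/6 = 0.25.
Left endpoints: 0, 0.25, 0.5, 0.75, 1, 1.25.
v(0) = 1.5, v(0.25) = 4/3, v(0.5) = 1.2, v(0.75) = 12/11, v(1) = 1, v(1.25) = 12/13.
Sum = Δs · [v(0) + v(0.25) + v(0.5) + ...].
Sum ≈ 1.761830.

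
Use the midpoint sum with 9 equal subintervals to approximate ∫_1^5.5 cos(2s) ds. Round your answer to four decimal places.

-0.9956

Δs = (5.5 − 1)/9 = 0.5.
Midpoints: 1.25, 1.75, 2.25, 2.75, 3.25, 3.75, 4.25, 4.75, 5.25.
f(1.25) ≈ -0.8011, f(1.75) ≈ -0.9365, f(2.25) ≈ -0.2108, f(2.75) ≈ 0.7087, f(3.25) ≈ 0.9766, f(3.75) ≈ 0.3466, f(4.25) ≈ -0.6020, f(4.75) ≈ -0.9972, f(5.25) ≈ -0.4755.
Sum = Δs · [f(1.25) + f(1.75) + f(2.25) + ...].
Sum ≈ -0.9956.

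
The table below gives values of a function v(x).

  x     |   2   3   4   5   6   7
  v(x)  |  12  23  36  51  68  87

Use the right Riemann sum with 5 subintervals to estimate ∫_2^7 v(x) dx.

Δx = 1.
Sum = 1·[23 + 36 + 51 + 68 + 87] = 265.

265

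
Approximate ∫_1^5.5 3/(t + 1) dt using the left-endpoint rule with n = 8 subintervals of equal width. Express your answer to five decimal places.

3.84579

Δt = (5.5 − 1)/8 = 0.5625.
Left endpoints: 1, 1.5625, 2.125, 2.6875, 3.25, 3.8125, 4.375, 4.9375.
f(1) = 1.5, f(1.5625) = 48/41, f(2.125) = 0.96, f(2.6875) = 48/59, f(3.25) = 12/17, f(3.8125) = 48/77, f(4.375) = 24/43, f(4.9375) = 48/95.
Sum = Δt · [f(1) + f(1.5625) + f(2.125) + ...].
Sum ≈ 3.84579.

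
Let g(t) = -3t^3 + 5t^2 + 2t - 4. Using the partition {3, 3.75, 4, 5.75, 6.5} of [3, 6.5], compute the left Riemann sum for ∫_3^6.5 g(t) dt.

Subinterval widths: 0.75, 0.25, 1.75, 0.75.
Left endpoints: 3, 3.75, 4, 5.75.
g(3) = -34, g(3.75) = -84.390625, g(4) = -108, g(5.75) = -397.515625.
Sum = Σ Δt_i · g(t_i).
Sum = -533.734375.

-533.734375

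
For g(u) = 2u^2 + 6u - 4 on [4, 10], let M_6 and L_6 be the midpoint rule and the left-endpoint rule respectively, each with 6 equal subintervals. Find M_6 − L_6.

M_6 = 851.
L_6 = 752.
M_6 − L_6 = 99.

99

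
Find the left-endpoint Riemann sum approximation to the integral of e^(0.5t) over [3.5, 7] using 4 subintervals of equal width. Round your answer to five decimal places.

Δt = (7 − 3.5)/4 = 0.875.
Left endpoints: 3.5, 4.375, 5.25, 6.125.
f(3.5) ≈ 5.75460, f(4.375) ≈ 8.91290, f(5.25) ≈ 13.80457, f(6.125) ≈ 21.38094.
Sum = Δt · [f(3.5) + f(4.375) + f(5.25) + f(6.125)].
Sum ≈ 43.62139.

43.62139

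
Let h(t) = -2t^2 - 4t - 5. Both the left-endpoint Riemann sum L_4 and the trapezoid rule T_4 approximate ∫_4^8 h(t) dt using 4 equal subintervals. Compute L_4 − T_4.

L_4 = -360.
T_4 = -416.
L_4 − T_4 = 56.

56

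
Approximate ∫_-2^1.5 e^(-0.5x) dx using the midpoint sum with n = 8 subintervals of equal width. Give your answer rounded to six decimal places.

Δx = (1.5 − (-2))/8 = 0.4375.
Midpoints: -1.78125, -1.34375, -0.90625, -0.46875, -0.03125, 0.40625, 0.84375, 1.28125.
f(-1.78125) ≈ 2.436652, f(-1.34375) ≈ 1.957905, f(-0.90625) ≈ 1.573221, f(-0.46875) ≈ 1.264118, f(-0.03125) ≈ 1.015748, f(0.40625) ≈ 0.816176, f(0.84375) ≈ 0.655816, f(1.28125) ≈ 0.526963.
Sum = Δx · [f(-1.78125) + f(-1.34375) + f(-0.90625) + ...].
Sum ≈ 4.482887.

4.482887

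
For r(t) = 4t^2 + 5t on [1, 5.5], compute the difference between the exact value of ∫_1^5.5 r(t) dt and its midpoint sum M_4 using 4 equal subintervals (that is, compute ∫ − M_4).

1.8984375

Exact integral: ∫_1^5.5 r(t) dt = 293.625.
M_4 = 291.7265625.
Error = 293.625 − 291.7265625 = 1.8984375.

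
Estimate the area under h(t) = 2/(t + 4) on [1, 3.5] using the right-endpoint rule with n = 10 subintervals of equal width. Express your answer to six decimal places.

Δt = (3.5 − 1)/10 = 0.25.
Right endpoints: 1.25, 1.5, 1.75, 2, 2.25, 2.5, 2.75, 3, 3.25, 3.5.
h(1.25) = 8/21, h(1.5) = 4/11, h(1.75) = 8/23, h(2) = 1/3, h(2.25) = 0.32, h(2.5) = 4/13, h(2.75) = 8/27, h(3) = 2/7, h(3.25) = 8/29, h(3.5) = 4/15.
Sum = Δt · [h(1.25) + h(1.5) + h(1.75) + ...].
Sum ≈ 0.794495.

0.794495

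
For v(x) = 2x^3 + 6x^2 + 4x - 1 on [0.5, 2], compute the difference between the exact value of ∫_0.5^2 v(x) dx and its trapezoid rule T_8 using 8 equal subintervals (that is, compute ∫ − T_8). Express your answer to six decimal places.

-0.118652

Exact integral: ∫_0.5^2 v(x) dx = 29.71875.
T_8 ≈ 29.83740234.
Error ≈ 29.71875 − 29.83740234 ≈ -0.118652.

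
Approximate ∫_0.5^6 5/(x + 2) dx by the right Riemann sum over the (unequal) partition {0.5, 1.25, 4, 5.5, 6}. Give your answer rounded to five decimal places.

4.75801

Subinterval widths: 0.75, 2.75, 1.5, 0.5.
Right endpoints: 1.25, 4, 5.5, 6.
f(1.25) = 20/13, f(4) = 5/6, f(5.5) = 2/3, f(6) = 0.625.
Sum = Σ Δx_i · f(x_i).
Sum ≈ 4.75801.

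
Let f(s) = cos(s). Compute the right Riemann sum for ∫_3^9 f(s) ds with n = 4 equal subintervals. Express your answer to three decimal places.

Δs = (9 − 3)/4 = 1.5.
Right endpoints: 4.5, 6, 7.5, 9.
f(4.5) ≈ -0.211, f(6) ≈ 0.960, f(7.5) ≈ 0.347, f(9) ≈ -0.911.
Sum = Δs · [f(4.5) + f(6) + f(7.5) + f(9)].
Sum ≈ 0.277.

0.277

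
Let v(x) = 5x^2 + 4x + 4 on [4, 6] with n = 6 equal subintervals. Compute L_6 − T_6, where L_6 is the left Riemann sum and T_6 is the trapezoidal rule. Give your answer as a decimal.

L_6 ≈ 283.5185185.
T_6 ≈ 301.5185185.
L_6 − T_6 = -18.

-18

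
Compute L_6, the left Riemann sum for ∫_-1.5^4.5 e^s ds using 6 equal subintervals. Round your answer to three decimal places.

Δs = (4.5 − (-1.5))/6 = 1.
Left endpoints: -1.5, -0.5, 0.5, 1.5, 2.5, 3.5.
f(-1.5) ≈ 0.223, f(-0.5) ≈ 0.607, f(0.5) ≈ 1.649, f(1.5) ≈ 4.482, f(2.5) ≈ 12.182, f(3.5) ≈ 33.115.
Sum = Δs · [f(-1.5) + f(-0.5) + f(0.5) + ...].
Sum ≈ 52.258.

52.258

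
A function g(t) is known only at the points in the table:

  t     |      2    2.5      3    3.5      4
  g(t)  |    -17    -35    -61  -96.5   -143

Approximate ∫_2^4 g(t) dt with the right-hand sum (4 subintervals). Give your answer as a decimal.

-167.75

Δt = 0.5.
Sum = 0.5·[(-35) + (-61) + (-96.5) + (-143)] = -167.75.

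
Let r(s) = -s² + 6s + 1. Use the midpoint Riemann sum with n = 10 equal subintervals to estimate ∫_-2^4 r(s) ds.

18.18

Δs = (4 − (-2))/10 = 0.6.
Midpoints: -1.7, -1.1, -0.5, 0.1, 0.7, 1.3, 1.9, 2.5, 3.1, 3.7.
r(-1.7) = -12.09, r(-1.1) = -6.81, r(-0.5) = -2.25, r(0.1) = 1.59, r(0.7) = 4.71, r(1.3) = 7.11, r(1.9) = 8.79, r(2.5) = 9.75, r(3.1) = 9.99, r(3.7) = 9.51.
Sum = Δs · [r(-1.7) + r(-1.1) + r(-0.5) + ...].
Sum = 18.18.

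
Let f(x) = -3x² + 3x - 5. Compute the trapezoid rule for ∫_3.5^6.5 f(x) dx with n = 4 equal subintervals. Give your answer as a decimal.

-202.59375

Δx = (6.5 − 3.5)/4 = 0.75.
f(3.5) = -31.25, f(4.25) = -46.4375, f(5) = -65, f(5.75) = -86.9375, f(6.5) = -112.25.
T_4 = (Δx/2)·[f(x_0) + 2f(x_1) + 2f(x_2) + 2f(x_3) + f(x_4)].
Sum = -202.59375.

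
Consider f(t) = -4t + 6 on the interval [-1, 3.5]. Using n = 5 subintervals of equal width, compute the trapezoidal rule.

Δt = (3.5 − (-1))/5 = 0.9.
f(-1) = 10, f(-0.1) = 6.4, f(0.8) = 2.8, f(1.7) = -0.8, f(2.6) = -4.4, f(3.5) = -8.
T_5 = (Δt/2)·[f(t_0) + 2f(t_1) + ... + 2f(t_{4}) + f(t_5)].
Sum = 4.5.

4.5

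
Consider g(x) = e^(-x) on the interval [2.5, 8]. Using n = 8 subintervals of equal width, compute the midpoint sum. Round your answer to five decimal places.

Δx = (8 − 2.5)/8 = 0.6875.
Midpoints: 2.84375, 3.53125, 4.21875, 4.90625, 5.59375, 6.28125, 6.96875, 7.65625.
g(2.84375) ≈ 0.05821, g(3.53125) ≈ 0.02927, g(4.21875) ≈ 0.01472, g(4.90625) ≈ 0.00740, g(5.59375) ≈ 0.00372, g(6.28125) ≈ 0.00187, g(6.96875) ≈ 0.00094, g(7.65625) ≈ 0.00047.
Sum = Δx · [g(2.84375) + g(3.53125) + g(4.21875) + ...].
Sum ≈ 0.08016.

0.08016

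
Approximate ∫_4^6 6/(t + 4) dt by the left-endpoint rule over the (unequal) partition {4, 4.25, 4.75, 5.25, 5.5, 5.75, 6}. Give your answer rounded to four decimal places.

1.3679

Subinterval widths: 0.25, 0.5, 0.5, 0.25, 0.25, 0.25.
Left endpoints: 4, 4.25, 4.75, 5.25, 5.5, 5.75.
f(4) = 0.75, f(4.25) = 8/11, f(4.75) = 24/35, f(5.25) = 24/37, f(5.5) = 12/19, f(5.75) = 8/13.
Sum = Σ Δt_i · f(t_i).
Sum ≈ 1.3679.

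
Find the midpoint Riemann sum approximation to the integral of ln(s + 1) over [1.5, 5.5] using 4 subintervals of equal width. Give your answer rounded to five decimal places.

Δs = (5.5 − 1.5)/4 = 1.
Midpoints: 2, 3, 4, 5.
f(2) ≈ 1.09861, f(3) ≈ 1.38629, f(4) ≈ 1.60944, f(5) ≈ 1.79176.
Sum = Δs · [f(2) + f(3) + f(4) + f(5)].
Sum ≈ 5.88610.

5.88610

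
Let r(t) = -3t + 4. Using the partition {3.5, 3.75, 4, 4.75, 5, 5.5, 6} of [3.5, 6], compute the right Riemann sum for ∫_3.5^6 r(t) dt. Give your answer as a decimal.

-27.5

Subinterval widths: 0.25, 0.25, 0.75, 0.25, 0.5, 0.5.
Right endpoints: 3.75, 4, 4.75, 5, 5.5, 6.
r(3.75) = -7.25, r(4) = -8, r(4.75) = -10.25, r(5) = -11, r(5.5) = -12.5, r(6) = -14.
Sum = Σ Δt_i · r(t_i).
Sum = -27.5.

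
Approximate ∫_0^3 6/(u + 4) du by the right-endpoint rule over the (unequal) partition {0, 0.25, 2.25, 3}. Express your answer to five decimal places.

2.91580

Subinterval widths: 0.25, 2, 0.75.
Right endpoints: 0.25, 2.25, 3.
f(0.25) = 24/17, f(2.25) = 0.96, f(3) = 6/7.
Sum = Σ Δu_i · f(u_i).
Sum ≈ 2.91580.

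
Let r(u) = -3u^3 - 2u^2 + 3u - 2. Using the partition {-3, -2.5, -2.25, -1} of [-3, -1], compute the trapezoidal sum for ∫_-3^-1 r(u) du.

31.30078125

Subinterval widths: 0.5, 0.25, 1.25.
r(-3) = 52, r(-2.5) = 24.875, r(-2.25) = 15.296875, r(-1) = -4.
On each subinterval the trapezoid contributes (Δu_i/2)·[r(u_{i-1}) + r(u_i)].
Sum = 31.30078125.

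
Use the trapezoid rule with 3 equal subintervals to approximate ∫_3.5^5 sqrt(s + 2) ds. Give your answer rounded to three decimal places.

Δs = (5 − 3.5)/3 = 0.5.
f(3.5) ≈ 2.345, f(4) ≈ 2.449, f(4.5) ≈ 2.550, f(5) ≈ 2.646.
T_3 = (Δs/2)·[f(s_0) + 2f(s_1) + 2f(s_2) + f(s_3)].
Sum ≈ 3.747.

3.747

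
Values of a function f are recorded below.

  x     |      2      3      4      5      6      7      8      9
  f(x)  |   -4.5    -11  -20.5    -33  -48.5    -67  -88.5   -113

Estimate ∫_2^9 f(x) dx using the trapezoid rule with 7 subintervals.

-327.25

Δx = 1.
T_7 = (1/2)·[(-4.5) + 2·(-11) + 2·(-20.5) + 2·(-33) + 2·(-48.5) + 2·(-67) + 2·(-88.5) + (-113)] = -327.25.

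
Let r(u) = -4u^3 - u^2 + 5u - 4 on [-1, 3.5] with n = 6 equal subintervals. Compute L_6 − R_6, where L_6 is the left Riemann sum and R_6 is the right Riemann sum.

123.1875

L_6 = -98.71875.
R_6 = -221.90625.
L_6 − R_6 = 123.1875.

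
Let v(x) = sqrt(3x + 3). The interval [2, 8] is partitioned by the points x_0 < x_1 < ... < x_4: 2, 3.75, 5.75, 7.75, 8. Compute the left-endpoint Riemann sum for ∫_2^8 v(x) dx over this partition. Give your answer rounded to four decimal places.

Subinterval widths: 1.75, 2, 2, 0.25.
Left endpoints: 2, 3.75, 5.75, 7.75.
v(2) ≈ 3.0000, v(3.75) ≈ 3.7749, v(5.75) ≈ 4.5000, v(7.75) ≈ 5.1235.
Sum = Σ Δx_i · v(x_i).
Sum ≈ 23.0807.

23.0807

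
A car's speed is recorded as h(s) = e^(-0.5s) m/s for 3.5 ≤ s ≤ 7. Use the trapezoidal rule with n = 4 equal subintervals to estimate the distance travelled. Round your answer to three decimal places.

0.292

Δs = (7 − 3.5)/4 = 0.875.
h(3.5) ≈ 0.174, h(4.375) ≈ 0.112, h(5.25) ≈ 0.072, h(6.125) ≈ 0.047, h(7) ≈ 0.030.
T_4 = (Δs/2)·[h(s_0) + 2h(s_1) + 2h(s_2) + 2h(s_3) + h(s_4)].
Sum ≈ 0.292.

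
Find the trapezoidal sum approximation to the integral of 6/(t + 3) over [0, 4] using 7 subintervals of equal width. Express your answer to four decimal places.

Δt = (4 − 0)/7 = 4/7.
f(0) = 2, f(4/7) = 1.68, f(8/7) = 42/29, f(12/7) = 14/11, f(16/7) = 42/37, f(20/7) = 42/41, f(24/7) = 14/15, f(4) = 6/7.
T_7 = (Δt/2)·[f(t_0) + 2f(t_1) + ... + 2f(t_{6}) + f(t_7)].
Sum ≈ 5.0985.

5.0985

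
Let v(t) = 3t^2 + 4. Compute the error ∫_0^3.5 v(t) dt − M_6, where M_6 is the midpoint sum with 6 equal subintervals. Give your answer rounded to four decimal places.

Exact integral: ∫_0^3.5 v(t) dt = 56.875.
M_6 ≈ 56.577257.
Error ≈ 56.875 − 56.577257 ≈ 0.2977.

0.2977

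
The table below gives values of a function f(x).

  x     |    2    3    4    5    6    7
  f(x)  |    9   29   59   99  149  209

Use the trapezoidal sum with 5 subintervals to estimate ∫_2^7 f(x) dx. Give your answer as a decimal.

445

Δx = 1.
T_5 = (1/2)·[9 + 2·29 + 2·59 + 2·99 + 2·149 + 209] = 445.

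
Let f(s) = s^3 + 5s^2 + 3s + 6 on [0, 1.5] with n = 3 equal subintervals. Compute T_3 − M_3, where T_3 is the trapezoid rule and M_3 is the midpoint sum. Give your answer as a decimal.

0.6796875

T_3 = 19.71875.
M_3 = 19.0390625.
T_3 − M_3 = 0.6796875.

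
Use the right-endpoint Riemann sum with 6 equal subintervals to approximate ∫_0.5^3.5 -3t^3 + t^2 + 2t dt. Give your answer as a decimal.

Δt = (3.5 − 0.5)/6 = 0.5.
Right endpoints: 1, 1.5, 2, 2.5, 3, 3.5.
f(1) = 0, f(1.5) = -4.875, f(2) = -16, f(2.5) = -35.625, f(3) = -66, f(3.5) = -109.375.
Sum = Δt · [f(1) + f(1.5) + f(2) + ...].
Sum = -115.9375.

-115.9375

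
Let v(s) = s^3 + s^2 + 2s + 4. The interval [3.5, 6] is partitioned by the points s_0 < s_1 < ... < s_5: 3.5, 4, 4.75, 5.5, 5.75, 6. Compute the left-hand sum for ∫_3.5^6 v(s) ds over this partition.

322.0625

Subinterval widths: 0.5, 0.75, 0.75, 0.25, 0.25.
Left endpoints: 3.5, 4, 4.75, 5.5, 5.75.
v(3.5) = 66.125, v(4) = 92, v(4.75) = 143.234375, v(5.5) = 211.625, v(5.75) = 238.671875.
Sum = Σ Δs_i · v(s_i).
Sum = 322.0625.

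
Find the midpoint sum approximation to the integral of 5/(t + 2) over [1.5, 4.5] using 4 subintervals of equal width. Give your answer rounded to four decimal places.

Δt = (4.5 − 1.5)/4 = 0.75.
Midpoints: 1.875, 2.625, 3.375, 4.125.
f(1.875) = 40/31, f(2.625) = 40/37, f(3.375) = 40/43, f(4.125) = 40/49.
Sum = Δt · [f(1.875) + f(2.625) + f(3.375) + f(4.125)].
Sum ≈ 3.0885.

3.0885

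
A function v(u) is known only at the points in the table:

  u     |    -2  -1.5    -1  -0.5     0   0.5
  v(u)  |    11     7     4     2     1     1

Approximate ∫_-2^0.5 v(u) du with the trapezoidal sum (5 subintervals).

10

Δu = 0.5.
T_5 = (0.5/2)·[11 + 2·7 + 2·4 + 2·2 + 2·1 + 1] = 10.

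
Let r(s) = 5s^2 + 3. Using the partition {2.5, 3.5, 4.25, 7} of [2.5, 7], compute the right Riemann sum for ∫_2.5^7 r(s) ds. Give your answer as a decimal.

Subinterval widths: 1, 0.75, 2.75.
Right endpoints: 3.5, 4.25, 7.
r(3.5) = 64.25, r(4.25) = 93.3125, r(7) = 248.
Sum = Σ Δs_i · r(s_i).
Sum = 816.234375.

816.234375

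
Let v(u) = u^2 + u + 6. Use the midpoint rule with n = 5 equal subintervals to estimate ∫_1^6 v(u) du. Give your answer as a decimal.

118.75

Δu = (6 − 1)/5 = 1.
Midpoints: 1.5, 2.5, 3.5, 4.5, 5.5.
v(1.5) = 9.75, v(2.5) = 14.75, v(3.5) = 21.75, v(4.5) = 30.75, v(5.5) = 41.75.
Sum = Δu · [v(1.5) + v(2.5) + v(3.5) + v(4.5) + v(5.5)].
Sum = 118.75.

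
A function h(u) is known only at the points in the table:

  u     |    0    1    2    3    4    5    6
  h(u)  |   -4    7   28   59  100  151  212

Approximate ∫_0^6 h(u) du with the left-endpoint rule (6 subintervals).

341

Δu = 1.
Sum = 1·[(-4) + 7 + 28 + 59 + 100 + 151] = 341.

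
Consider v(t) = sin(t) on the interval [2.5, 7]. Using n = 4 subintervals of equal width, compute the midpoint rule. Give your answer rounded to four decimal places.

Δt = (7 − 2.5)/4 = 1.125.
Midpoints: 3.0625, 4.1875, 5.3125, 6.4375.
v(3.0625) ≈ 0.0790, v(4.1875) ≈ -0.8654, v(5.3125) ≈ -0.8253, v(6.4375) ≈ 0.1537.
Sum = Δt · [v(3.0625) + v(4.1875) + v(5.3125) + v(6.4375)].
Sum ≈ -1.6402.

-1.6402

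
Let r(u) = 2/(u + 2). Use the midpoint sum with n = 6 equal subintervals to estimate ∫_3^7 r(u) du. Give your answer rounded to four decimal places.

1.1746

Δu = (7 − 3)/6 = 2/3.
Midpoints: 10/3, 4, 14/3, 16/3, 6, 20/3.
r(10/3) = 0.375, r(4) = 1/3, r(14/3) = 0.3, r(16/3) = 3/11, r(6) = 0.25, r(20/3) = 3/13.
Sum = Δu · [r(10/3) + r(4) + r(14/3) + ...].
Sum ≈ 1.1746.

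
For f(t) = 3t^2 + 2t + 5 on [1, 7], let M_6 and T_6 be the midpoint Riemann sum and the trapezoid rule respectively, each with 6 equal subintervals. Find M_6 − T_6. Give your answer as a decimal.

-4.5

M_6 = 418.5.
T_6 = 423.
M_6 − T_6 = -4.5.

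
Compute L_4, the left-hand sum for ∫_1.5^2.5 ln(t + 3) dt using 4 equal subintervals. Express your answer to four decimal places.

Δt = (2.5 − 1.5)/4 = 0.25.
Left endpoints: 1.5, 1.75, 2, 2.25.
f(1.5) ≈ 1.5041, f(1.75) ≈ 1.5581, f(2) ≈ 1.6094, f(2.25) ≈ 1.6582.
Sum = Δt · [f(1.5) + f(1.75) + f(2) + f(2.25)].
Sum ≈ 1.5825.

1.5825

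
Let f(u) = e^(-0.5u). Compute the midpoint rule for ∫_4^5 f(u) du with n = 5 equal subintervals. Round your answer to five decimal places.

Δu = (5 − 4)/5 = 0.2.
Midpoints: 4.1, 4.3, 4.5, 4.7, 4.9.
f(4.1) ≈ 0.12873, f(4.3) ≈ 0.11648, f(4.5) ≈ 0.10540, f(4.7) ≈ 0.09537, f(4.9) ≈ 0.08629.
Sum = Δu · [f(4.1) + f(4.3) + f(4.5) + f(4.7) + f(4.9)].
Sum ≈ 0.10646.

0.10646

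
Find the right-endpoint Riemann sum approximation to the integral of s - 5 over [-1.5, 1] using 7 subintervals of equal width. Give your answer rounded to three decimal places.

-12.679

Δs = (1 − (-1.5))/7 = 5/14.
Right endpoints: -8/7, -11/14, -3/7, -1/14, 2/7, 9/14, 1.
f(-8/7) = -43/7, f(-11/14) = -81/14, f(-3/7) = -38/7, f(-1/14) = -71/14, f(2/7) = -33/7, f(9/14) = -61/14, f(1) = -4.
Sum = Δs · [f(-8/7) + f(-11/14) + f(-3/7) + ...].
Sum ≈ -12.679.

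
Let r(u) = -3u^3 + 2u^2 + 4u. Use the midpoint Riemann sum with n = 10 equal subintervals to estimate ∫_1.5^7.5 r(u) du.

-1975.32

Δu = (7.5 − 1.5)/10 = 0.6.
Midpoints: 1.8, 2.4, 3, 3.6, 4.2, 4.8, 5.4, 6, 6.6, 7.2.
r(1.8) = -3.816, r(2.4) = -20.352, r(3) = -51, r(3.6) = -99.648, r(4.2) = -170.184, r(4.8) = -266.496, r(5.4) = -392.472, r(6) = -552, r(6.6) = -748.968, r(7.2) = -987.264.
Sum = Δu · [r(1.8) + r(2.4) + r(3) + ...].
Sum = -1975.32.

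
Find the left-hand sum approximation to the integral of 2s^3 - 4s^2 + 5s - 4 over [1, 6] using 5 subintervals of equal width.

285

Δs = (6 − 1)/5 = 1.
Left endpoints: 1, 2, 3, 4, 5.
f(1) = -1, f(2) = 6, f(3) = 29, f(4) = 80, f(5) = 171.
Sum = Δs · [f(1) + f(2) + f(3) + f(4) + f(5)].
Sum = 285.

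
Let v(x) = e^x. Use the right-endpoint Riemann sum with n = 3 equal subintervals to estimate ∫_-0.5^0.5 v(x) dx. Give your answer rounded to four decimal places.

Δx = (0.5 − (-0.5))/3 = 1/3.
Right endpoints: -1/6, 1/6, 0.5.
v(-1/6) ≈ 0.8465, v(1/6) ≈ 1.1814, v(0.5) ≈ 1.6487.
Sum = Δx · [v(-1/6) + v(1/6) + v(0.5)].
Sum ≈ 1.2255.

1.2255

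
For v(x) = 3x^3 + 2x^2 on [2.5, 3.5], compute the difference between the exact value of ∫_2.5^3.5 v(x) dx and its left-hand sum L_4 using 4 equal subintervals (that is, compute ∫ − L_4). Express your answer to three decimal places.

11.417

Exact integral: ∫_2.5^3.5 v(x) dx ≈ 101.41667.
L_4 = 90.
Error ≈ 101.41667 − 90 ≈ 11.417.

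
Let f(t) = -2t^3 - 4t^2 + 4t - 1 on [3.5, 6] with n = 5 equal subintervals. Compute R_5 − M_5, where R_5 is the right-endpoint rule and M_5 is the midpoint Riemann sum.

R_5 = -870.
M_5 = -757.109375.
R_5 − M_5 = -112.890625.

-112.890625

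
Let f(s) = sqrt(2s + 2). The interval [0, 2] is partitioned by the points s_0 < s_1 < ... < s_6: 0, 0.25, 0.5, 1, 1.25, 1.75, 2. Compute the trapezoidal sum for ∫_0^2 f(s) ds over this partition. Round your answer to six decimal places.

Subinterval widths: 0.25, 0.25, 0.5, 0.25, 0.5, 0.25.
f(0) ≈ 1.414214, f(0.25) ≈ 1.581139, f(0.5) ≈ 1.732051, f(1) ≈ 2.000000, f(1.25) ≈ 2.121320, f(1.75) ≈ 2.345208, f(2) ≈ 2.449490.
On each subinterval the trapezoid contributes (Δs_i/2)·[f(s_{i-1}) + f(s_i)].
Sum ≈ 3.952715.

3.952715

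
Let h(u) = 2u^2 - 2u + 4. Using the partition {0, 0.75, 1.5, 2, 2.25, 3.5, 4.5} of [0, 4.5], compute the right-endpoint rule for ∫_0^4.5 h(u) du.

75.625

Subinterval widths: 0.75, 0.75, 0.5, 0.25, 1.25, 1.
Right endpoints: 0.75, 1.5, 2, 2.25, 3.5, 4.5.
h(0.75) = 3.625, h(1.5) = 5.5, h(2) = 8, h(2.25) = 9.625, h(3.5) = 21.5, h(4.5) = 35.5.
Sum = Σ Δu_i · h(u_i).
Sum = 75.625.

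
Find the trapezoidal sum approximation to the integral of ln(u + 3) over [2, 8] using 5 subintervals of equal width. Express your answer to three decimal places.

12.317

Δu = (8 − 2)/5 = 1.2.
f(2) ≈ 1.609, f(3.2) ≈ 1.825, f(4.4) ≈ 2.001, f(5.6) ≈ 2.152, f(6.8) ≈ 2.282, f(8) ≈ 2.398.
T_5 = (Δu/2)·[f(u_0) + 2f(u_1) + ... + 2f(u_{4}) + f(u_5)].
Sum ≈ 12.317.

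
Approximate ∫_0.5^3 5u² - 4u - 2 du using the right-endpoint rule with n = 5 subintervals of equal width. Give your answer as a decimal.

Δu = (3 − 0.5)/5 = 0.5.
Right endpoints: 1, 1.5, 2, 2.5, 3.
f(1) = -1, f(1.5) = 3.25, f(2) = 10, f(2.5) = 19.25, f(3) = 31.
Sum = Δu · [f(1) + f(1.5) + f(2) + f(2.5) + f(3)].
Sum = 31.25.

31.25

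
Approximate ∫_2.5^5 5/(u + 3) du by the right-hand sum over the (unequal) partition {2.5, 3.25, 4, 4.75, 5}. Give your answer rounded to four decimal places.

Subinterval widths: 0.75, 0.75, 0.75, 0.25.
Right endpoints: 3.25, 4, 4.75, 5.
f(3.25) = 0.8, f(4) = 5/7, f(4.75) = 20/31, f(5) = 0.625.
Sum = Σ Δu_i · f(u_i).
Sum ≈ 1.7758.

1.7758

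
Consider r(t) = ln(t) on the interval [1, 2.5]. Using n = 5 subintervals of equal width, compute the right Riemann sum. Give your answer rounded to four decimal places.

0.9237

Δt = (2.5 − 1)/5 = 0.3.
Right endpoints: 1.3, 1.6, 1.9, 2.2, 2.5.
r(1.3) ≈ 0.2624, r(1.6) ≈ 0.4700, r(1.9) ≈ 0.6419, r(2.2) ≈ 0.7885, r(2.5) ≈ 0.9163.
Sum = Δt · [r(1.3) + r(1.6) + r(1.9) + r(2.2) + r(2.5)].
Sum ≈ 0.9237.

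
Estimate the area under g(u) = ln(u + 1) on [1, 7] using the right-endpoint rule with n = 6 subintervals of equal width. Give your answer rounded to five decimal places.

Δu = (7 − 1)/6 = 1.
Right endpoints: 2, 3, 4, 5, 6, 7.
g(2) ≈ 1.09861, g(3) ≈ 1.38629, g(4) ≈ 1.60944, g(5) ≈ 1.79176, g(6) ≈ 1.94591, g(7) ≈ 2.07944.
Sum = Δu · [g(2) + g(3) + g(4) + ...].
Sum ≈ 9.91146.

9.91146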